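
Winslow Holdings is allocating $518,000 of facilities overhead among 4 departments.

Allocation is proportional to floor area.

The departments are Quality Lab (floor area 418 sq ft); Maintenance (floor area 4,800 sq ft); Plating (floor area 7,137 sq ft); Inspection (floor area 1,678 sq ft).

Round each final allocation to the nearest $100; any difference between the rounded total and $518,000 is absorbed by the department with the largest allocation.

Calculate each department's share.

Combined floor area = 14,033.
Unrounded shares: Quality Lab 418/14,033 × $518,000 = 15,429.63; Maintenance 4,800/14,033 × $518,000 = 177,182.36; Plating 7,137/14,033 × $518,000 = 263,448.02; Inspection 1,678/14,033 × $518,000 = 61,940.00.
After rounding ($100): Quality Lab $15,400; Maintenance $177,200; Plating $263,400; Inspection $61,900. Sum = $517,900.
Difference $518,000 − $517,900 = +$100 applied to largest allocation (Plating): Plating becomes $263,500.

Quality Lab: $15,400; Maintenance: $177,200; Plating: $263,500; Inspection: $61,900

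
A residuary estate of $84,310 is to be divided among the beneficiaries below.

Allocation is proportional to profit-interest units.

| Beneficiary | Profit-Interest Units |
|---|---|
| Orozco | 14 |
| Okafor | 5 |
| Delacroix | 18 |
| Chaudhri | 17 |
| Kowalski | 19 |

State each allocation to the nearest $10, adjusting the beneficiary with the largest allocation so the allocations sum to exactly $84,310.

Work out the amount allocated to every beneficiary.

Total profit-interest units = 73.
Proportional shares: Orozco 14/73 × $84,310 = 16,169.04; Okafor 5/73 × $84,310 = 5,774.66; Delacroix 18/73 × $84,310 = 20,788.77; Chaudhri 17/73 × $84,310 = 19,633.84; Kowalski 19/73 × $84,310 = 21,943.70.
At nearest $10: Orozco $16,170; Okafor $5,770; Delacroix $20,790; Chaudhri $19,630; Kowalski $21,940. Sum = $84,300.
Difference $84,310 − $84,300 = +$10 applied to largest allocation (Kowalski): Kowalski becomes $21,950.

Orozco: $16,170 · Okafor: $5,770 · Delacroix: $20,790 · Chaudhri: $19,630 · Kowalski: $21,950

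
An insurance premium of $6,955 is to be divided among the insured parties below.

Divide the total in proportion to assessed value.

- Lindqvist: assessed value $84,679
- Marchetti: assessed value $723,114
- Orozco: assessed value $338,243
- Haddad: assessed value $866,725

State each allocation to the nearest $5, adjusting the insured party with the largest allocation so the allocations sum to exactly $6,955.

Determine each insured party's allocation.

Assessed value total: 2,012,761.
Raw shares: Lindqvist 84,679/2,012,761 × $6,955 = 292.60; Marchetti 723,114/2,012,761 × $6,955 = 2,498.69; Orozco 338,243/2,012,761 × $6,955 = 1,168.78; Haddad 866,725/2,012,761 × $6,955 = 2,994.93.
After rounding ($5): Lindqvist $295; Marchetti $2,500; Orozco $1,170; Haddad $2,995. Sum = $6,960.
Difference $6,955 − $6,960 = −$5 applied to largest allocation (Haddad): Haddad becomes $2,990.

Lindqvist: $295 · Marchetti: $2,500 · Orozco: $1,170 · Haddad: $2,990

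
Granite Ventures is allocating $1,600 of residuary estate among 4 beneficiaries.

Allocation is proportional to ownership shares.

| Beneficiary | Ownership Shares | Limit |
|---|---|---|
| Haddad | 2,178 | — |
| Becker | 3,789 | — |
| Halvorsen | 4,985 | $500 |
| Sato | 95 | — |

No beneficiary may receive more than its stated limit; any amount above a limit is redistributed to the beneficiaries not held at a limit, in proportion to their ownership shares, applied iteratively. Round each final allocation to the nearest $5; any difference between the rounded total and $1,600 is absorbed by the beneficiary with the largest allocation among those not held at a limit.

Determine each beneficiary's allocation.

Haddad: $395; Becker: $690; Halvorsen: $500; Sato: $15

Combined ownership shares = 11,047.
Pro-rata shares before constraints: Haddad 315.45; Becker 548.78; Halvorsen 722.01; Sato 13.76.
Cap binds for Halvorsen ($500); remaining pool $1,100 reallocated over remaining ownership shares 6,062.
Redistributed shares: Haddad 395.22 → $395; Becker 687.55 → $690; Sato 17.24 → $15.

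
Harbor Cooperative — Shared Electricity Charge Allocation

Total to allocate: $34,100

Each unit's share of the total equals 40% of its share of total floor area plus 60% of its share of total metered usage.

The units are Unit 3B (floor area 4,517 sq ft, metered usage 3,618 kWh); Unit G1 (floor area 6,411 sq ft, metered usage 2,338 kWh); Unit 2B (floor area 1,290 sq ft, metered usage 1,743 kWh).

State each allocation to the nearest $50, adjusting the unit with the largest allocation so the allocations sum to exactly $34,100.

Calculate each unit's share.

Unit 3B: $14,700 | Unit G1: $13,350 | Unit 2B: $6,050

Floor area total 12,218; metered usage total 7,699.
Combined weights (40% floor area + 60% metered usage): Unit 3B 0.4298; Unit G1 0.3921; Unit 2B 0.1781.
Raw shares: Unit 3B 14,657.51; Unit G1 13,370.36; Unit 2B 6,072.14.
At nearest $50: Unit 3B $14,650; Unit G1 $13,350; Unit 2B $6,050. Sum = $34,050.
Difference $34,100 − $34,050 = +$50 applied to largest allocation (Unit 3B): Unit 3B becomes $14,700.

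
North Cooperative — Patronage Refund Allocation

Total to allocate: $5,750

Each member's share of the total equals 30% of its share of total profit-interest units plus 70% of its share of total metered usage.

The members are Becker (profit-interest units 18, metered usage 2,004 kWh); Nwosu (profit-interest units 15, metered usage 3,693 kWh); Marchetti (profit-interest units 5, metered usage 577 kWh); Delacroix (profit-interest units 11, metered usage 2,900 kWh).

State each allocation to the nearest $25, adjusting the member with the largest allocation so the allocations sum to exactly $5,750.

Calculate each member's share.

Becker: $1,525; Nwosu: $2,150; Marchetti: $425; Delacroix: $1,650

Totals — profit-interest units 49, metered usage 9,174.
Combined weights (30% profit-interest units + 70% metered usage): Becker 0.2631; Nwosu 0.3736; Marchetti 0.0746; Delacroix 0.2886.
Unrounded shares: Becker 1,512.91; Nwosu 2,148.33; Marchetti 429.17; Delacroix 1,659.59.
At nearest $25: Becker $1,525; Nwosu $2,150; Marchetti $425; Delacroix $1,650. Sum = $5,750.
Sum already equals the total — no adjustment.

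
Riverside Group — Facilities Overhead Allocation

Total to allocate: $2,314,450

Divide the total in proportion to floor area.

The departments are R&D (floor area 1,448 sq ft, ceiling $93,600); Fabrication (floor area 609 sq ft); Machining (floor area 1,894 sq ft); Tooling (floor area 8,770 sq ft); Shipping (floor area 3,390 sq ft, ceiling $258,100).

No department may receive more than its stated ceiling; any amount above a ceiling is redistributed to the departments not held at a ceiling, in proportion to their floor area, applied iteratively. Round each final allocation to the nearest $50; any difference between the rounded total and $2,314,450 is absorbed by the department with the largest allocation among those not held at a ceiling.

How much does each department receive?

R&D: $93,600 | Fabrication: $106,050 | Machining: $329,750 | Tooling: $1,526,950 | Shipping: $258,100

Combined floor area = 16,111.
Unconstrained shares: R&D 208,014.62; Fabrication 87,486.81; Machining 272,085.43; Tooling 1,259,867.57; Shipping 486,995.56.
Capped: R&D ($93,600), Shipping ($258,100); residual $1,962,750 reallocated over remaining floor area 11,273.
Shares after redistribution: Fabrication 106,033.42 → $106,050; Machining 329,765.68 → $329,750; Tooling 1,526,950.90 → $1,526,950.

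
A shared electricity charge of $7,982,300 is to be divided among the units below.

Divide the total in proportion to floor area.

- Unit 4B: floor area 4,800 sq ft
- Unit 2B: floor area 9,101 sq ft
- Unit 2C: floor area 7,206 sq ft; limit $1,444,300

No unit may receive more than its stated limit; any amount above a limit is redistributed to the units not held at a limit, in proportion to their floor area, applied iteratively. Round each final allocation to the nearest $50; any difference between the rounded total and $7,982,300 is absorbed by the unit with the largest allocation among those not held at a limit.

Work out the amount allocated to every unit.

Floor area total: 21,107.
Proportional shares (ignoring caps): Unit 4B 1,815,276.45; Unit 2B 3,441,839.78; Unit 2C 2,725,183.77.
Cap binds for Unit 2C ($1,444,300); balance $6,538,000 reallocated over remaining floor area 13,901.
Shares after redistribution: Unit 4B 2,257,564.20 → $2,257,550; Unit 2B 4,280,435.80 → $4,280,450.

Unit 4B: $2,257,550 · Unit 2B: $4,280,450 · Unit 2C: $1,444,300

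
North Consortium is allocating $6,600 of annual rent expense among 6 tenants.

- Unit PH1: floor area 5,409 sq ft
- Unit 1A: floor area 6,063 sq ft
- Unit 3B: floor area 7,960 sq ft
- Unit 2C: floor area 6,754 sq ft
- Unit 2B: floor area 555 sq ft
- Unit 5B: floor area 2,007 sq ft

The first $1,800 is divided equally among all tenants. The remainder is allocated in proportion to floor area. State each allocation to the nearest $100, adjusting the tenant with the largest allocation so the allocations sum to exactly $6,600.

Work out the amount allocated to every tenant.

Unit PH1: $1,200 | Unit 1A: $1,300 | Unit 3B: $1,700 | Unit 2C: $1,400 | Unit 2B: $400 | Unit 5B: $600

$1,800 shared equally gives $300 per tenant.
Remainder $4,800 by floor area (total 28,748): Unit PH1 903.13 → $900; Unit 1A 1,012.33 → $1,000; Unit 3B 1,329.07 → $1,300; Unit 2C 1,127.70 → $1,100; Unit 2B 92.67 → $100; Unit 5B 335.11 → $300.
Rounding difference +$100 on remainder applied to Unit 3B.
Totals: Unit PH1 $300 + $900 = $1,200; Unit 1A $300 + $1,000 = $1,300; Unit 3B $300 + $1,400 = $1,700; Unit 2C $300 + $1,100 = $1,400; Unit 2B $300 + $100 = $400; Unit 5B $300 + $300 = $600.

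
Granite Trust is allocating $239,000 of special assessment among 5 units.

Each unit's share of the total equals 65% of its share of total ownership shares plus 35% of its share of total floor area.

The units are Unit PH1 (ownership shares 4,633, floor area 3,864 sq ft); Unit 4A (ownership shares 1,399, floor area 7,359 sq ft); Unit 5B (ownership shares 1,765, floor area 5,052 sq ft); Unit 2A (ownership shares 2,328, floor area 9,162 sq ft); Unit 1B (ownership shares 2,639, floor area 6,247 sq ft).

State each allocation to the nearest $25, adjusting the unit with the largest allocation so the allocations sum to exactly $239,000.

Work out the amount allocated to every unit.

Totals — ownership shares 12,764, floor area 31,684.
Combined weights (65% ownership shares + 35% floor area): Unit PH1 0.2786; Unit 4A 0.1525; Unit 5B 0.1457; Unit 2A 0.2198; Unit 1B 0.2034.
Proportional shares: Unit PH1 66,589.49; Unit 4A 36,455.90; Unit 5B 34,819.68; Unit 2A 52,522.88; Unit 1B 48,612.05.
After rounding ($25): Unit PH1 $66,600; Unit 4A $36,450; Unit 5B $34,825; Unit 2A $52,525; Unit 1B $48,600. Sum = $239,000.
No rounding difference to absorb.

Unit PH1: $66,600 | Unit 4A: $36,450 | Unit 5B: $34,825 | Unit 2A: $52,525 | Unit 1B: $48,600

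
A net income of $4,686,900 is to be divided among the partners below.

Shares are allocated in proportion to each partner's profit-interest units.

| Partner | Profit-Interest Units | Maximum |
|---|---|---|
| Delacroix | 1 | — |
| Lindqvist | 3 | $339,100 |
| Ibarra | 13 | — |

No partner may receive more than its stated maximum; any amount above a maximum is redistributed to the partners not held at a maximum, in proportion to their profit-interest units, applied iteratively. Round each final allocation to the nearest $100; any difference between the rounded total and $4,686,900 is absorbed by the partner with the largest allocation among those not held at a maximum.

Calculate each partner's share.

Total profit-interest units = 17.
Unconstrained shares: Delacroix 275,700.00; Lindqvist 827,100.00; Ibarra 3,584,100.00.
Capped: Lindqvist ($339,100); balance $4,347,800 reallocated over remaining profit-interest units 14.
Shares after redistribution: Delacroix 310,557.14 → $310,600; Ibarra 4,037,242.86 → $4,037,200.

Delacroix: $310,600; Lindqvist: $339,100; Ibarra: $4,037,200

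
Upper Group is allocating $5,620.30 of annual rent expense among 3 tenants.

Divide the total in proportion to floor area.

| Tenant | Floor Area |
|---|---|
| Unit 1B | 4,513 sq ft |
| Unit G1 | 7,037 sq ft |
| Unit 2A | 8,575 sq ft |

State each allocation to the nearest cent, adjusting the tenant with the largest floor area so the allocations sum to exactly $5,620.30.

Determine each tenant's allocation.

Floor area total: 4,513 + 7,037 + 8,575 = 20,125.
Raw shares: Unit 1B 1,260.3435; Unit G1 1,965.2199; Unit 2A 2,394.7365.
Rounded to nearest cent: Unit 1B $1,260.34; Unit G1 $1,965.22; Unit 2A $2,394.74. Sum = $5,620.30.
No rounding difference to absorb.

Unit 1B: $1,260.34 · Unit G1: $1,965.22 · Unit 2A: $2,394.74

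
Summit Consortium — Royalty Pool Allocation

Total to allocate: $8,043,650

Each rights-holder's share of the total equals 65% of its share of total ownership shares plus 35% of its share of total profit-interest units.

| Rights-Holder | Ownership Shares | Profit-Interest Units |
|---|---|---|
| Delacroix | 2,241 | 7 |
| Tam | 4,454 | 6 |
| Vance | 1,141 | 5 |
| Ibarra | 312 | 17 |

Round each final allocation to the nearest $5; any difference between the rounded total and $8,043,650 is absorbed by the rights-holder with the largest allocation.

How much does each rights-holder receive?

Delacroix: $2,001,050; Tam: $3,340,640; Vance: $1,134,335; Ibarra: $1,567,625

Ownership shares total 8,148; profit-interest units total 35.
Composite weights (65% ownership shares + 35% profit-interest units): Delacroix 0.2488; Tam 0.4153; Vance 0.1410; Ibarra 0.1949.
Unrounded shares: Delacroix 2,001,050.44; Tam 3,340,641.96; Vance 1,134,334.32; Ibarra 1,567,623.28.
Rounded to nearest $5: Delacroix $2,001,050; Tam $3,340,640; Vance $1,134,335; Ibarra $1,567,625. Sum = $8,043,650.
Rounded total matches; no reconciliation needed.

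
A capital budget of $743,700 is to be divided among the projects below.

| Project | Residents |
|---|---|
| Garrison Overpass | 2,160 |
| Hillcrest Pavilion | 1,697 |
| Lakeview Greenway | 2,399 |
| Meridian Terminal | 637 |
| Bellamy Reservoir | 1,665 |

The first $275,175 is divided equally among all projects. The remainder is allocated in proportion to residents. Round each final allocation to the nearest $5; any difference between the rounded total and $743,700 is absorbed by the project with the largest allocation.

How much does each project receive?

Garrison Overpass: $173,290; Hillcrest Pavilion: $147,940; Lakeview Greenway: $186,370; Meridian Terminal: $89,910; Bellamy Reservoir: $146,190

Equal tier: $275,175 ÷ 5 = $55,035 apiece.
Remainder $468,525 by residents (total 8,558): Garrison Overpass 118,253.56 → $118,255; Hillcrest Pavilion 92,905.69 → $92,905; Lakeview Greenway 131,338.10 → $131,340; Meridian Terminal 34,873.85 → $34,875; Bellamy Reservoir 91,153.79 → $91,155.
Rounding difference −$5 on remainder applied to Lakeview Greenway.
Totals: Garrison Overpass $55,035 + $118,255 = $173,290; Hillcrest Pavilion $55,035 + $92,905 = $147,940; Lakeview Greenway $55,035 + $131,335 = $186,370; Meridian Terminal $55,035 + $34,875 = $89,910; Bellamy Reservoir $55,035 + $91,155 = $146,190.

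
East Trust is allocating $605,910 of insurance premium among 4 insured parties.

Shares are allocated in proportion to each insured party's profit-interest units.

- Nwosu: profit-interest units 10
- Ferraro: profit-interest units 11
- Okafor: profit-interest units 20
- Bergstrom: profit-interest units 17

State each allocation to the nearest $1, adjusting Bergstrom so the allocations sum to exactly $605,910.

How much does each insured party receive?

Nwosu: $104,467 · Ferraro: $114,914 · Okafor: $208,934 · Bergstrom: $177,595

Total profit-interest units = 58.
Proportional shares: Nwosu 10/58 × $605,910 = 104,467.24; Ferraro 11/58 × $605,910 = 114,913.97; Okafor 20/58 × $605,910 = 208,934.48; Bergstrom 17/58 × $605,910 = 177,594.31.
Rounded to nearest $1: Nwosu $104,467; Ferraro $114,914; Okafor $208,934; Bergstrom $177,594. Sum = $605,909.
Difference $605,910 − $605,909 = +$1 applied to Bergstrom: Bergstrom becomes $177,595.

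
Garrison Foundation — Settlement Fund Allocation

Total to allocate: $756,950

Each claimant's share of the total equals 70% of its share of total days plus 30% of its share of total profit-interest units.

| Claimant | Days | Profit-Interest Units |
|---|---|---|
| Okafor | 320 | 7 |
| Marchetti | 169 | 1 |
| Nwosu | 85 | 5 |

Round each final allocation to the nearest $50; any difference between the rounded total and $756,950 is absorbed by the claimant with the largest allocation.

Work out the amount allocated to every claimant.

Totals — days 574, profit-interest units 13.
Combined weights (70% days + 30% profit-interest units): Okafor 0.5518; Marchetti 0.2292; Nwosu 0.2190.
Raw shares: Okafor 417,671.66; Marchetti 173,473.63; Nwosu 165,804.71.
After rounding ($50): Okafor $417,650; Marchetti $173,450; Nwosu $165,800. Sum = $756,900.
Difference $756,950 − $756,900 = +$50 applied to largest allocation (Okafor): Okafor becomes $417,700.

Okafor: $417,700 | Marchetti: $173,450 | Nwosu: $165,800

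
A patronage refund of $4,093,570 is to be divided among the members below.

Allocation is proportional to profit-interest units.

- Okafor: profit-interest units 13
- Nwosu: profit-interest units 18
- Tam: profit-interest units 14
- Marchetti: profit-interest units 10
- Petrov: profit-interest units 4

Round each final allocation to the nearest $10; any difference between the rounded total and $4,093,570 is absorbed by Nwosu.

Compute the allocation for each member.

Total profit-interest units = 59.
Raw shares: Okafor 13/59 × $4,093,570 = 901,973.05; Nwosu 18/59 × $4,093,570 = 1,248,885.76; Tam 14/59 × $4,093,570 = 971,355.59; Marchetti 10/59 × $4,093,570 = 693,825.42; Petrov 4/59 × $4,093,570 = 277,530.17.
Rounded to nearest $10: Okafor $901,970; Nwosu $1,248,890; Tam $971,360; Marchetti $693,830; Petrov $277,530. Sum = $4,093,580.
Difference $4,093,570 − $4,093,580 = −$10 applied to Nwosu: Nwosu becomes $1,248,880.

Okafor: $901,970 | Nwosu: $1,248,880 | Tam: $971,360 | Marchetti: $693,830 | Petrov: $277,530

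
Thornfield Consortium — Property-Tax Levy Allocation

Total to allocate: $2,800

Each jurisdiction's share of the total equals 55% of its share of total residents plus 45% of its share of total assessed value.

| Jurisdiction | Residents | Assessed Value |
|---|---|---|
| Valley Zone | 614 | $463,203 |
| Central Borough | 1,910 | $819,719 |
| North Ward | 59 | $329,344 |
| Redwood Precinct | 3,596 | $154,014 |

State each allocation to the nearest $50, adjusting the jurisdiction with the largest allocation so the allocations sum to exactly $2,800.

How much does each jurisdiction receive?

Valley Zone: $500 | Central Borough: $1,050 | North Ward: $250 | Redwood Precinct: $1,000

Totals — residents 6,179, assessed value 1,766,280.
Combined weights (55% residents + 45% assessed value): Valley Zone 0.1727; Central Borough 0.3789; North Ward 0.0892; Redwood Precinct 0.3593.
Unrounded shares: Valley Zone 483.46; Central Borough 1,060.79; North Ward 249.65; Redwood Precinct 1,006.10.
Rounded to nearest $50: Valley Zone $500; Central Borough $1,050; North Ward $250; Redwood Precinct $1,000. Sum = $2,800.
Sum already equals the total — no adjustment.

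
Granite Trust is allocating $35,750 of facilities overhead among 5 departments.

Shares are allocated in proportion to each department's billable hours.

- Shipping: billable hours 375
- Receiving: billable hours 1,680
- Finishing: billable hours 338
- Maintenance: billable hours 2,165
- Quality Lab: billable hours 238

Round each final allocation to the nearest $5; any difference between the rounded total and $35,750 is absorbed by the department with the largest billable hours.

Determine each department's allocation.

Combined billable hours = 4,796.
Pro-rata amounts: Shipping 375/4,796 × $35,750 = 2,795.30; Receiving 1,680/4,796 × $35,750 = 12,522.94; Finishing 338/4,796 × $35,750 = 2,519.50; Maintenance 2,165/4,796 × $35,750 = 16,138.19; Quality Lab 238/4,796 × $35,750 = 1,774.08.
Rounded to nearest $5: Shipping $2,795; Receiving $12,525; Finishing $2,520; Maintenance $16,140; Quality Lab $1,775. Sum = $35,755.
Difference $35,750 − $35,755 = −$5 applied to largest billable hours (Maintenance): Maintenance becomes $16,135.

Shipping: $2,795; Receiving: $12,525; Finishing: $2,520; Maintenance: $16,135; Quality Lab: $1,775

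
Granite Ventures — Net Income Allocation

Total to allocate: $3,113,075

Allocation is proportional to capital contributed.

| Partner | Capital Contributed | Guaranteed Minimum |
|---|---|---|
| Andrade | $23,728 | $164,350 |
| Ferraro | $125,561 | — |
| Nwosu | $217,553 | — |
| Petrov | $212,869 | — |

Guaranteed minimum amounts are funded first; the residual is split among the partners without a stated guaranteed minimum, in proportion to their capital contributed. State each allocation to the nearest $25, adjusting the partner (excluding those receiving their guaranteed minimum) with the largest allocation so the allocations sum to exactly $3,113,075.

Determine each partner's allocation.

Andrade: $164,350 | Ferraro: $665,925 | Nwosu: $1,153,825 | Petrov: $1,128,975

Minimums first: Andrade $164,350. Balance $2,948,725.
Balance split over remaining capital contributed 555,983: Ferraro 665,928.38 → $665,925; Nwosu 1,153,819.40 → $1,153,825; Petrov 1,128,977.22 → $1,128,975.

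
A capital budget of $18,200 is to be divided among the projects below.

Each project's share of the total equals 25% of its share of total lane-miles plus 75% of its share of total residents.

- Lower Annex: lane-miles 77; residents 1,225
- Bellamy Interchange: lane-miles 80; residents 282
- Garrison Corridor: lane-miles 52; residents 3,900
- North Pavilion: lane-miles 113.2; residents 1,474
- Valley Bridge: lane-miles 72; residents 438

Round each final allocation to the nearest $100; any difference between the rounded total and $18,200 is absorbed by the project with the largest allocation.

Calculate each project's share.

Lane-miles total 394.2; residents total 7,319.
Blended shares (25% lane-miles + 75% residents): Lower Annex 0.1744; Bellamy Interchange 0.0796; Garrison Corridor 0.4326; North Pavilion 0.2228; Valley Bridge 0.0905.
Pro-rata amounts: Lower Annex 3,173.40; Bellamy Interchange 1,449.32; Garrison Corridor 7,873.74; North Pavilion 4,055.62; Valley Bridge 1,647.92.
Rounded to nearest $100: Lower Annex $3,200; Bellamy Interchange $1,400; Garrison Corridor $7,900; North Pavilion $4,100; Valley Bridge $1,600. Sum = $18,200.
Sum already equals the total — no adjustment.

Lower Annex: $3,200; Bellamy Interchange: $1,400; Garrison Corridor: $7,900; North Pavilion: $4,100; Valley Bridge: $1,600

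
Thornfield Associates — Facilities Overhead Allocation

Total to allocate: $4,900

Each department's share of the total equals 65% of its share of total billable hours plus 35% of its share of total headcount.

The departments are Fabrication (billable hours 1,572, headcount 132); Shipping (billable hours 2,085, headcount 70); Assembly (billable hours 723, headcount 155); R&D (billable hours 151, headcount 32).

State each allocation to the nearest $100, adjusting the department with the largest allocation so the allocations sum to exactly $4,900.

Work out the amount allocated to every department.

Fabrication: $1,700; Shipping: $1,800; Assembly: $1,200; R&D: $200

Totals — billable hours 4,531, headcount 389.
Composite weights (65% billable hours + 35% headcount): Fabrication 0.3443; Shipping 0.3621; Assembly 0.2432; R&D 0.0505.
Proportional shares: Fabrication 1,686.97; Shipping 1,774.23; Assembly 1,191.58; R&D 247.22.
After rounding ($100): Fabrication $1,700; Shipping $1,800; Assembly $1,200; R&D $200. Sum = $4,900.
Rounded total matches; no reconciliation needed.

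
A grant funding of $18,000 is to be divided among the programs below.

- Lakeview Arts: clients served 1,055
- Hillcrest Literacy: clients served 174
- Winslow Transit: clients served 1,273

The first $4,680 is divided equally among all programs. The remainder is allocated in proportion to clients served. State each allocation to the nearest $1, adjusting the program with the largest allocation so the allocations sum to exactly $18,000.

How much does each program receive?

Lakeview Arts: $7,177 · Hillcrest Literacy: $2,486 · Winslow Transit: $8,337

First tranche $4,680 split equally: $1,560 each.
Remainder $13,320 by clients served (total 2,502): Lakeview Arts 5,616.55 → $5,617; Hillcrest Literacy 926.33 → $926; Winslow Transit 6,777.12 → $6,777.
Totals: Lakeview Arts $1,560 + $5,617 = $7,177; Hillcrest Literacy $1,560 + $926 = $2,486; Winslow Transit $1,560 + $6,777 = $8,337.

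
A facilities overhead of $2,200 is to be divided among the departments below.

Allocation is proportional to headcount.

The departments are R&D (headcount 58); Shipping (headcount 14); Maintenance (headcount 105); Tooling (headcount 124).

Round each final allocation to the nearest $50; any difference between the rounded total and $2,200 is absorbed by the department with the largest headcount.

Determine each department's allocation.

R&D: $400 · Shipping: $100 · Maintenance: $750 · Tooling: $950

Combined headcount = 301.
Pro-rata amounts: R&D 58/301 × $2,200 = 423.92; Shipping 14/301 × $2,200 = 102.33; Maintenance 105/301 × $2,200 = 767.44; Tooling 124/301 × $2,200 = 906.31.
After rounding ($50): R&D $400; Shipping $100; Maintenance $750; Tooling $900. Sum = $2,150.
Difference $2,200 − $2,150 = +$50 applied to largest headcount (Tooling): Tooling becomes $950.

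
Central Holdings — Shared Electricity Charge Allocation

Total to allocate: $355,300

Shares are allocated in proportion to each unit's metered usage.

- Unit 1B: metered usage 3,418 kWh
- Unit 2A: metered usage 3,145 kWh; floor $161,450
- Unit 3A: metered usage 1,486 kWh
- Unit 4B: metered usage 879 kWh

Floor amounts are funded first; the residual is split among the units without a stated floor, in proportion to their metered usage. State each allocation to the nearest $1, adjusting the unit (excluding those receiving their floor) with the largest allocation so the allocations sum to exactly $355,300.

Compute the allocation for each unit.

Fund the minimums — Unit 2A $161,450. Residual $193,850.
Residual split over remaining metered usage 5,783: Unit 1B 114,573.63 → $114,574; Unit 3A 49,811.71 → $49,812; Unit 4B 29,464.66 → $29,465.
Rounding difference −$1 applied to Unit 1B → $114,573.

Unit 1B: $114,573; Unit 2A: $161,450; Unit 3A: $49,812; Unit 4B: $29,465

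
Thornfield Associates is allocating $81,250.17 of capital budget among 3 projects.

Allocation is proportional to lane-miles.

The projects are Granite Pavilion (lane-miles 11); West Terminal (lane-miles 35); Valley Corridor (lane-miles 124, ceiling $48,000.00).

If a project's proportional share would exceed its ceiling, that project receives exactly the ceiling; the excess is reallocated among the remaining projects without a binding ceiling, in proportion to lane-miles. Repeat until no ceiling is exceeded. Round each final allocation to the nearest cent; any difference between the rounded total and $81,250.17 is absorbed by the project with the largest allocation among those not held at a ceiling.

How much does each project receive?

Combined lane-miles = 170.
Unconstrained shares: Granite Pavilion 5,257.3639; West Terminal 16,727.9762; Valley Corridor 59,264.8299.
Held at cap: Valley Corridor ($48,000.00); residual $33,250.17 reallocated over remaining lane-miles 46.
Shares after redistribution: Granite Pavilion 7,951.1276 → $7,951.13; West Terminal 25,299.0424 → $25,299.04.

Granite Pavilion: $7,951.13 · West Terminal: $25,299.04 · Valley Corridor: $48,000.00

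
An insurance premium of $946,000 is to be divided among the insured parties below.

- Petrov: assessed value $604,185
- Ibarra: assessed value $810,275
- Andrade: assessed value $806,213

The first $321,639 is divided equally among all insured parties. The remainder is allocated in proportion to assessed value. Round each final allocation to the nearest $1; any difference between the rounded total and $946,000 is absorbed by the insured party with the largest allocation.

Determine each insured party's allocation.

Petrov: $277,085; Ibarra: $335,028; Andrade: $333,887

Equal tier: $321,639 ÷ 3 = $107,213 apiece.
Remainder $624,361 by assessed value (total 2,220,673): Petrov 169,871.72 → $169,872; Ibarra 227,815.67 → $227,816; Andrade 226,673.61 → $226,674.
Rounding difference −$1 on remainder applied to Ibarra.
Totals: Petrov $107,213 + $169,872 = $277,085; Ibarra $107,213 + $227,815 = $335,028; Andrade $107,213 + $226,674 = $333,887.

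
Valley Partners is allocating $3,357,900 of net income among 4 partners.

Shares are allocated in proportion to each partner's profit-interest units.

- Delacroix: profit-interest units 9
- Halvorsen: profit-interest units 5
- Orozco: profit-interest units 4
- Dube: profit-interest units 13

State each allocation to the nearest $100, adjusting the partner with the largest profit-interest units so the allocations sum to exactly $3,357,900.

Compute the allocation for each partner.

Delacroix: $974,900; Halvorsen: $541,600; Orozco: $433,300; Dube: $1,408,100

Sum of profit-interest units: 9 + 5 + 4 + 13 = 31.
Proportional shares: Delacroix 974,874.19; Halvorsen 541,596.77; Orozco 433,277.42; Dube 1,408,151.61.
At nearest $100: Delacroix $974,900; Halvorsen $541,600; Orozco $433,300; Dube $1,408,200. Sum = $3,358,000.
Difference $3,357,900 − $3,358,000 = −$100 applied to largest profit-interest units (Dube): Dube becomes $1,408,100.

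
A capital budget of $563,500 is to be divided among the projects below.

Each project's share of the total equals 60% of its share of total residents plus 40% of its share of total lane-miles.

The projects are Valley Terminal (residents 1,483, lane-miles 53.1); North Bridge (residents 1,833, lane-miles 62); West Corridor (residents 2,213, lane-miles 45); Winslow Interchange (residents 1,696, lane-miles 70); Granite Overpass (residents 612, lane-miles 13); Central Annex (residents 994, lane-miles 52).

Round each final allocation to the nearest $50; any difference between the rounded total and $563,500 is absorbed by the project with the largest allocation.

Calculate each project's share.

Valley Terminal: $97,350; North Bridge: $117,550; West Corridor: $119,100; Winslow Interchange: $118,400; Granite Overpass: $33,350; Central Annex: $77,750

Totals — residents 8,831, lane-miles 295.1.
Combined weights (60% residents + 40% lane-miles): Valley Terminal 0.1727; North Bridge 0.2086; West Corridor 0.2114; Winslow Interchange 0.2101; Granite Overpass 0.0592; Central Annex 0.1380.
Proportional shares: Valley Terminal 97,335.77; North Bridge 117,533.63; West Corridor 119,097.40; Winslow Interchange 118,398.97; Granite Overpass 33,360.29; Central Annex 77,773.93.
Rounded to nearest $50: Valley Terminal $97,350; North Bridge $117,550; West Corridor $119,100; Winslow Interchange $118,400; Granite Overpass $33,350; Central Annex $77,750. Sum = $563,500.
No rounding difference to absorb.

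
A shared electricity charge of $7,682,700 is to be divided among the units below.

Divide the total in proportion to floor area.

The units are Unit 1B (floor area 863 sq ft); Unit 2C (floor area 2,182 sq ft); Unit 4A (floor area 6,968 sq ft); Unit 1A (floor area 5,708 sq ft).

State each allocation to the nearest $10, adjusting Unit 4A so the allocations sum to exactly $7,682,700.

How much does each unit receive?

Sum of floor area: 15,721.
Raw shares: Unit 1B 863/15,721 × $7,682,700 = 421,739.72; Unit 2C 2,182/15,721 × $7,682,700 = 1,066,322.21; Unit 4A 6,968/15,721 × $7,682,700 = 3,405,193.92; Unit 1A 5,708/15,721 × $7,682,700 = 2,789,444.16.
Rounded to nearest $10: Unit 1B $421,740; Unit 2C $1,066,320; Unit 4A $3,405,190; Unit 1A $2,789,440. Sum = $7,682,690.
Difference $7,682,700 − $7,682,690 = +$10 applied to Unit 4A: Unit 4A becomes $3,405,200.

Unit 1B: $421,740; Unit 2C: $1,066,320; Unit 4A: $3,405,200; Unit 1A: $2,789,440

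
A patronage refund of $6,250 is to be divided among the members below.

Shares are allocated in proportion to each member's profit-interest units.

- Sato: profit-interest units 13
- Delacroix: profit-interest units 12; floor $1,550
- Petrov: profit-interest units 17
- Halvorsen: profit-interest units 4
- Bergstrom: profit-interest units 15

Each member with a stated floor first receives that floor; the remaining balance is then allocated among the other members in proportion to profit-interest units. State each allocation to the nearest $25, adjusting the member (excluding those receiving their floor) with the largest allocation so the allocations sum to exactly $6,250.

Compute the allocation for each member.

Sato: $1,250 | Delacroix: $1,550 | Petrov: $1,625 | Halvorsen: $375 | Bergstrom: $1,450

Minimums first: Delacroix $1,550. Residual $4,700.
Residual split over remaining profit-interest units 49: Sato 1,246.94 → $1,250; Petrov 1,630.61 → $1,625; Halvorsen 383.67 → $375; Bergstrom 1,438.78 → $1,450.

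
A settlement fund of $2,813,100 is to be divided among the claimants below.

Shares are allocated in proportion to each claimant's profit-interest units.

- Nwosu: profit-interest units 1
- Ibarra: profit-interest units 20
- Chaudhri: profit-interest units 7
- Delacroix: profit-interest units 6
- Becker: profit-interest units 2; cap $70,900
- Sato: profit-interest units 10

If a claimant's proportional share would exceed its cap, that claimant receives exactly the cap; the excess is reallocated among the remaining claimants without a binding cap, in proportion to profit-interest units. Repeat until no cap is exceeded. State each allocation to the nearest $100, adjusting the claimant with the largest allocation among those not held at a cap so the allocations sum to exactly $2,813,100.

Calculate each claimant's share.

Total profit-interest units = 46.
Unconstrained shares: Nwosu 61,154.35; Ibarra 1,223,086.96; Chaudhri 428,080.43; Delacroix 366,926.09; Becker 122,308.70; Sato 611,543.48.
Cap binds for Becker ($70,900); remaining pool $2,742,200 reallocated over remaining profit-interest units 44.
Shares after redistribution: Nwosu 62,322.73 → $62,300; Ibarra 1,246,454.55 → $1,246,500; Chaudhri 436,259.09 → $436,300; Delacroix 373,936.36 → $373,900; Sato 623,227.27 → $623,200.

Nwosu: $62,300 | Ibarra: $1,246,500 | Chaudhri: $436,300 | Delacroix: $373,900 | Becker: $70,900 | Sato: $623,200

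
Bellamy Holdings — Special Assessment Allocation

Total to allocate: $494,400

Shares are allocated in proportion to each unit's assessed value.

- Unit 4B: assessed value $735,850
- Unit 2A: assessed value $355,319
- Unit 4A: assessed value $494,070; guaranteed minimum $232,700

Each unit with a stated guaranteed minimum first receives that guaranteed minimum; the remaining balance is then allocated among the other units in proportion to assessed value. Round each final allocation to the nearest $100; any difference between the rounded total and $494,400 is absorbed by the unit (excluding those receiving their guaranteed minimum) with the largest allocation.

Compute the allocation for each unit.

Fund the minimums — Unit 4A $232,700. Balance $261,700.
Balance split over remaining assessed value 1,091,169: Unit 4B 176,482.24 → $176,500; Unit 2A 85,217.76 → $85,200.

Unit 4B: $176,500 · Unit 2A: $85,200 · Unit 4A: $232,700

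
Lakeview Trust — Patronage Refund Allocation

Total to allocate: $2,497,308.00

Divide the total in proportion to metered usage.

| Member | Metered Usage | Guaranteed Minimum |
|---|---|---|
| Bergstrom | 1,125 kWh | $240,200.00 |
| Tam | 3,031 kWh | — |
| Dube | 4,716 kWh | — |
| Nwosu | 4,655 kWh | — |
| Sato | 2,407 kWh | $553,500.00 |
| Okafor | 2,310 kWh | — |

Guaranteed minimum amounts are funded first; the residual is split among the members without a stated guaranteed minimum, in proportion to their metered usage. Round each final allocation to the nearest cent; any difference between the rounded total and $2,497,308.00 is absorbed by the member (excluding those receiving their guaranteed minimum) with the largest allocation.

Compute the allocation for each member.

Fund the minimums — Bergstrom $240,200.00; Sato $553,500.00. Balance $1,703,608.00.
Balance split over remaining metered usage 14,712: Tam 350,981.2295 → $350,981.23; Dube 546,099.4649 → $546,099.46; Nwosu 539,035.8374 → $539,035.84; Okafor 267,491.4682 → $267,491.47.

Bergstrom: $240,200.00; Tam: $350,981.23; Dube: $546,099.46; Nwosu: $539,035.84; Sato: $553,500.00; Okafor: $267,491.47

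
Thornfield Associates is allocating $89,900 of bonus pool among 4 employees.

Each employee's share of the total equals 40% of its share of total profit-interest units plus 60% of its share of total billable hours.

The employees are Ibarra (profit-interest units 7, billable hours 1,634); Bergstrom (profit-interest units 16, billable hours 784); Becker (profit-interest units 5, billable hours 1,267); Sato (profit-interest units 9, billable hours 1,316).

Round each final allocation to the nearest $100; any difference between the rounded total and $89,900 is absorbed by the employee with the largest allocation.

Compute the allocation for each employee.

Totals — profit-interest units 37, billable hours 5,001.
Blended shares (40% profit-interest units + 60% billable hours): Ibarra 0.2717; Bergstrom 0.2670; Becker 0.2061; Sato 0.2552.
Pro-rata amounts: Ibarra 24,427.31; Bergstrom 24,006.37; Becker 18,525.12; Sato 22,941.20.
After rounding ($100): Ibarra $24,400; Bergstrom $24,000; Becker $18,500; Sato $22,900. Sum = $89,800.
Difference $89,900 − $89,800 = +$100 applied to largest allocation (Ibarra): Ibarra becomes $24,500.

Ibarra: $24,500; Bergstrom: $24,000; Becker: $18,500; Sato: $22,900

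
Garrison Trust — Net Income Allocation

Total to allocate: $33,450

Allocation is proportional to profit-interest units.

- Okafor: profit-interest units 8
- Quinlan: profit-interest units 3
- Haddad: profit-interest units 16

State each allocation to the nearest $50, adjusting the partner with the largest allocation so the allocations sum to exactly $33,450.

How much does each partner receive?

Okafor: $9,900 · Quinlan: $3,700 · Haddad: $19,850

Combined profit-interest units = 27.
Unrounded shares: Okafor 8/27 × $33,450 = 9,911.11; Quinlan 3/27 × $33,450 = 3,716.67; Haddad 16/27 × $33,450 = 19,822.22.
After rounding ($50): Okafor $9,900; Quinlan $3,700; Haddad $19,800. Sum = $33,400.
Difference $33,450 − $33,400 = +$50 applied to largest allocation (Haddad): Haddad becomes $19,850.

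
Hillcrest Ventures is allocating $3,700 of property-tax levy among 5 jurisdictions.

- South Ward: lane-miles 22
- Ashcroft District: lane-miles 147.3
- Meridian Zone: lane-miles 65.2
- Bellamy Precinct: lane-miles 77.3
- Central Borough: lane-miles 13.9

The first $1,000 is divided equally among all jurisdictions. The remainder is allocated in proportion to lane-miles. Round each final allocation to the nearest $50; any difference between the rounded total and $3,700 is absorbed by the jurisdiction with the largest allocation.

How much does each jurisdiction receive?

South Ward: $400 | Ashcroft District: $1,400 | Meridian Zone: $750 | Bellamy Precinct: $850 | Central Borough: $300

$1,000 shared equally gives $200 per jurisdiction.
Remainder $2,700 by lane-miles (total 325.7): South Ward 182.38 → $200; Ashcroft District 1,221.09 → $1,200; Meridian Zone 540.50 → $550; Bellamy Precinct 640.80 → $650; Central Borough 115.23 → $100.
Totals: South Ward $200 + $200 = $400; Ashcroft District $200 + $1,200 = $1,400; Meridian Zone $200 + $550 = $750; Bellamy Precinct $200 + $650 = $850; Central Borough $200 + $100 = $300.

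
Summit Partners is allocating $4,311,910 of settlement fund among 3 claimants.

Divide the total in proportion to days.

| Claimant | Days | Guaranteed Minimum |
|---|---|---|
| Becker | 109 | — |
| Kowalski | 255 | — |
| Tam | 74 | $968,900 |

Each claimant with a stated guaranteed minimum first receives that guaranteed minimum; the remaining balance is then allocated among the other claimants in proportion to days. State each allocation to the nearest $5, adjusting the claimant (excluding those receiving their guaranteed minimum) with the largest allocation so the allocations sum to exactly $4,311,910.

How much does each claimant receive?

Becker: $1,001,065 | Kowalski: $2,341,945 | Tam: $968,900

Guaranteed amounts: Tam $968,900. Balance $3,343,010.
Balance split over remaining days 364: Becker 1,001,066.18 → $1,001,065; Kowalski 2,341,943.82 → $2,341,945.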